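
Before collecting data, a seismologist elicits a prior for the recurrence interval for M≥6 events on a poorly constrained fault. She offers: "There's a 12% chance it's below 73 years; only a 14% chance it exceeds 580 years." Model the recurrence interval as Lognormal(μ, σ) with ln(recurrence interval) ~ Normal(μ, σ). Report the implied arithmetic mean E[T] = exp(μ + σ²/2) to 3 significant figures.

E[T] ≈ 328 years

If T ~ Lognormal(μ,σ) then ln T ~ Normal(μ,σ), so the p-quantile of ln T is μ + z_p·σ.
ln(73) = 4.29 and ln(580) = 6.363; z_{0.12} = -1.175, z_{0.86} = 1.08.
σ = (6.363 − 4.29)/(1.08 − (-1.175)) = 0.919.
μ = 4.29 − (-1.175)·0.919 = 5.370.
E[T] = exp(μ + σ²/2) = exp(5.370 + 0.4223) = 328 years.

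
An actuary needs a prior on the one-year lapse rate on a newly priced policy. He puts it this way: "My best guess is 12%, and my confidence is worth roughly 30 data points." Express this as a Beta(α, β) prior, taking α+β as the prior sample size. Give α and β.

Under the effective-sample-size interpretation, Beta(α, β) has prior mean α/(α+β) and prior sample size α+β.
So α+β = 30 and α/(α+β) = 0.12, giving α = 0.12·30 = 3.6 and β = 30 − 3.6 = 26.4.

α = 3.6, β = 26.4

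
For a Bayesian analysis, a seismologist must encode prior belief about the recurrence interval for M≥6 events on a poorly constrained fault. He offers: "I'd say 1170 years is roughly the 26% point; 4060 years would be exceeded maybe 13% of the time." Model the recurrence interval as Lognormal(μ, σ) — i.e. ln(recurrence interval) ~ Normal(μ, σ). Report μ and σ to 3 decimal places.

If T ~ Lognormal(μ,σ) then ln T ~ Normal(μ,σ), so the p-quantile of ln T is μ + z_p·σ.
ln(1170) = 7.065 and ln(4060) = 8.309; z_{0.26} = -0.6433, z_{0.87} = 1.126.
σ = (8.309 − 7.065)/(1.126 − (-0.6433)) = 0.703.
μ = 7.065 − (-0.6433)·0.703 = 7.517.

μ ≈ 7.517, σ ≈ 0.703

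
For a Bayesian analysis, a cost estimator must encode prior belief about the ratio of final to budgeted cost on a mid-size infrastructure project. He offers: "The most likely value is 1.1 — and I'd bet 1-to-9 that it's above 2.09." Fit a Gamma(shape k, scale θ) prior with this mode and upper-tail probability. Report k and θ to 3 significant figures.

k ≈ 5.64, θ ≈ 0.237

Gamma(k,θ) with k>1 has mode (k−1)θ, so θ = 1.1/(k−1).
Need P(X < 2.09) = 0.9 with θ tied to k this way. Start at k = 2, θ = 1.1: P(X<2.09) ≈ 0.566.
Too low — raise k to concentrate. Iterating converges to k ≈ 5.64.
Then θ = 1.1/(5.64−1) ≈ 0.237.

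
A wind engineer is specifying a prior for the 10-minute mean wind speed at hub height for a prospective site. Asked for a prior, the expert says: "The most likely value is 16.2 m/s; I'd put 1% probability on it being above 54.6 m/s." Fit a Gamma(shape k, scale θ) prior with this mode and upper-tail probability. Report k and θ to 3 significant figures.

k ≈ 3.96, θ ≈ 5.47

Gamma(k,θ) with k>1 has mode (k−1)θ, so θ = 16.2/(k−1).
Need P(X < 54.6) = 0.99 with θ tied to k this way. Start at k = 2, θ = 16.2: P(X<54.6) ≈ 0.850.
Too low — raise k to concentrate. Iterating converges to k ≈ 3.96.
Then θ = 16.2/(3.96−1) ≈ 5.47.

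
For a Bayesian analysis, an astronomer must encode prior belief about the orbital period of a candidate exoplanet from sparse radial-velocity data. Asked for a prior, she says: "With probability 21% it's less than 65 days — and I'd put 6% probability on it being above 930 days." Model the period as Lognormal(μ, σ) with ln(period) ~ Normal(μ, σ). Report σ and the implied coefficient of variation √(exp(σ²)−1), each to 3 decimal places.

If T ~ Lognormal(μ,σ) then ln T ~ Normal(μ,σ), so the p-quantile of ln T is μ + z_p·σ.
ln(65) = 4.174 and ln(930) = 6.835; z_{0.21} = -0.8064, z_{0.94} = 1.555.
σ = (6.835 − 4.174)/(1.555 − (-0.8064)) = 1.127.
μ = 4.174 − (-0.8064)·1.127 = 5.083.
CV = √(exp(σ²)−1) = √(exp(1.2699)−1) = 1.600.

σ ≈ 1.127, CV ≈ 1.600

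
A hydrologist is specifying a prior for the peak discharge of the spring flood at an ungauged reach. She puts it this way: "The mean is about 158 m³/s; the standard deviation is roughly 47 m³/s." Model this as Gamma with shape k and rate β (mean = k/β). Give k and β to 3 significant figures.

For Gamma(k, rate β): mean = k/β, variance = k/β², so CV = 1/√k.
CV = SD/mean = 47/158 = 0.2975, hence k = 1/CV² = 11.3.
Then β = k/mean = 11.3/158 = 0.0715.

k ≈ 11.3, β ≈ 0.0715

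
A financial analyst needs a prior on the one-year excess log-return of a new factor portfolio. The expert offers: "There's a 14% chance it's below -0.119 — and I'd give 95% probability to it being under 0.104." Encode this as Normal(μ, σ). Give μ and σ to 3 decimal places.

μ = -0.031, σ = 0.082

For Normal(μ,σ), the p-quantile is μ + z_p·σ. Here z_{0.14} = -1.08, z_{0.95} = 1.645.
So -0.119 = μ − 1.08σ and 0.104 = μ + 1.645σ.
Subtracting: σ = (0.104 − -0.119)/(1.645 − (-1.08)) = 0.082.
Then μ = -0.119 − (-1.08)·0.082 = -0.031.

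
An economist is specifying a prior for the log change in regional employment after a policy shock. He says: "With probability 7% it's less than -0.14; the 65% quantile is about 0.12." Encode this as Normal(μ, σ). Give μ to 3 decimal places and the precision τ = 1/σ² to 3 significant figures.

For Normal(μ,σ), the p-quantile is μ + z_p·σ. Here z_{0.07} = -1.476, z_{0.65} = 0.3853.
So -0.14 = μ − 1.476σ and 0.12 = μ + 0.3853σ.
Subtracting: σ = (0.12 − -0.14)/(0.3853 − (-1.476)) = 0.140.
Then μ = -0.14 − (-1.476)·0.140 = 0.066.
Precision τ = 1/σ² = 1/0.1397² = 51.2.

μ = 0.066, τ = 51.2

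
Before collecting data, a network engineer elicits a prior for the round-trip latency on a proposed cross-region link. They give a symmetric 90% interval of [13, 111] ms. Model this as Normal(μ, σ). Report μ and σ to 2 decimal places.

μ = 62.00, σ = 29.79

A symmetric 90% interval runs μ ± z·σ with z = 1.645.
Half-width = 49, so σ = 49/1.645 = 29.79.
μ is the interval midpoint, 62.00.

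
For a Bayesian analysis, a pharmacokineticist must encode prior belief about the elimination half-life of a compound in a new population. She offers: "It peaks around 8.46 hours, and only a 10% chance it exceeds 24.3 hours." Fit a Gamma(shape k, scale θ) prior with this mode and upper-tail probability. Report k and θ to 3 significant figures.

Gamma(k,θ) with k>1 has mode (k−1)θ, so θ = 8.46/(k−1).
Need P(X < 24.3) = 0.9 with θ tied to k this way. Start at k = 2, θ = 8.46: P(X<24.3) ≈ 0.781.
Too low — raise k to concentrate. Iterating converges to k ≈ 2.71.
Then θ = 8.46/(2.71−1) ≈ 4.94.

k ≈ 2.71, θ ≈ 4.94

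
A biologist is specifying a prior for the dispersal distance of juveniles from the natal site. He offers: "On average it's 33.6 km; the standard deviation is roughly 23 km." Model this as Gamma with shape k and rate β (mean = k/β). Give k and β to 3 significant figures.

For Gamma(k, rate β): mean = k/β, variance = k/β², so CV = 1/√k.
CV = SD/mean = 23/33.6 = 0.6845, hence k = 1/CV² = 2.13.
Then β = k/mean = 2.13/33.6 = 0.0635.

k ≈ 2.13, β ≈ 0.0635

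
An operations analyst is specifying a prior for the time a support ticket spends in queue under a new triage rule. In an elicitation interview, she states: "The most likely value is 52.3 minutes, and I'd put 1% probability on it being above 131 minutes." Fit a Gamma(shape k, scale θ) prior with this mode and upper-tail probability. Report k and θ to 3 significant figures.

k ≈ 6.56, θ ≈ 9.4

Gamma(k,θ) with k>1 has mode (k−1)θ, so θ = 52.3/(k−1).
Need P(X < 131) = 0.99 with θ tied to k this way. Start at k = 2, θ = 52.3: P(X<131) ≈ 0.714.
Too low — raise k to concentrate. Iterating converges to k ≈ 6.56.
Then θ = 52.3/(6.56−1) ≈ 9.4.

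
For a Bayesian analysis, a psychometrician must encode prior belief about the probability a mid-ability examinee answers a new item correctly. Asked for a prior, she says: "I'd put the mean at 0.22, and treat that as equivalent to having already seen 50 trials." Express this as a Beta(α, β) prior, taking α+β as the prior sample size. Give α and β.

α = 11, β = 39

Under the effective-sample-size interpretation, Beta(α, β) has prior mean α/(α+β) and prior sample size α+β.
So α+β = 50 and α/(α+β) = 0.22, giving α = 0.22·50 = 11 and β = 50 − 11 = 39.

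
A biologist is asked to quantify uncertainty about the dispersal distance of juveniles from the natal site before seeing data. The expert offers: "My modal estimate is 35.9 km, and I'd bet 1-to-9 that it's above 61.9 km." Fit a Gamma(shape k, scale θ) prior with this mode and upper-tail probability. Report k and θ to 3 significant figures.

Gamma(k,θ) with k>1 has mode (k−1)θ, so θ = 35.9/(k−1).
Need P(X < 61.9) = 0.9 with θ tied to k this way. Start at k = 2, θ = 35.9: P(X<61.9) ≈ 0.514.
Too low — raise k to concentrate. Iterating converges to k ≈ 7.39.
Then θ = 35.9/(7.39−1) ≈ 5.62.

k ≈ 7.39, θ ≈ 5.62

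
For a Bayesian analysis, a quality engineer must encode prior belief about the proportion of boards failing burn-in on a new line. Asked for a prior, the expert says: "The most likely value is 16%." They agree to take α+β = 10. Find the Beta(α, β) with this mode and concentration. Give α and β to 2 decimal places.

For α,β > 1 the Beta mode is (α−1)/(α+β−2). With α+β = 10, the mode is (α−1)/8.
Set (α−1)/8 = 0.16 → α = 1 + 0.16·8 = 2.28.
β = 10 − α = 7.72.

α = 2.28, β = 7.72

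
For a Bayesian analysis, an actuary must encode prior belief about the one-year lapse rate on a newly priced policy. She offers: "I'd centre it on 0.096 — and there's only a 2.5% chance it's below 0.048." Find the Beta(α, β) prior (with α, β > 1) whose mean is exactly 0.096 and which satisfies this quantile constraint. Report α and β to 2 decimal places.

With mean 0.096 fixed, write α = 0.096s, β = 0.904s where s = α+β.
Need P(θ < 0.048) = 0.025 under Beta(0.096s, 0.904s). Normal approximation: (q−m)/√(m(1−m)/s) ≈ z_{0.025} = -1.96, so s ≈ 0.096·0.904·(-1.96)²/(0.048−0.096)² = 144.7.
At s = 144.7: P(θ<0.048) ≈ 0.010. Adjusting to match 0.025 gives s ≈ 106.99.
So α = 0.096·106.99 ≈ 10.27, β = 0.904·106.99 ≈ 96.72.

α ≈ 10.27, β ≈ 96.72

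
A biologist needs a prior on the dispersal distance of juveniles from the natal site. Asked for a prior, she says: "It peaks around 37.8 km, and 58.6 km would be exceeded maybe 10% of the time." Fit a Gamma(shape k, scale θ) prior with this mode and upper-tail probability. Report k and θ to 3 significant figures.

Gamma(k,θ) with k>1 has mode (k−1)θ, so θ = 37.8/(k−1).
Need P(X < 58.6) = 0.9 with θ tied to k this way. Start at k = 2, θ = 37.8: P(X<58.6) ≈ 0.459.
Too low — raise k to concentrate. Iterating converges to k ≈ 10.7.
Then θ = 37.8/(10.7−1) ≈ 3.89.

k ≈ 10.7, θ ≈ 3.89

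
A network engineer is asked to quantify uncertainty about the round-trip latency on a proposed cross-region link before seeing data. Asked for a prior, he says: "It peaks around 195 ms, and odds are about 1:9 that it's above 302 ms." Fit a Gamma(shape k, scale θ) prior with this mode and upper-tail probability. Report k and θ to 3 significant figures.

Gamma(k,θ) with k>1 has mode (k−1)θ, so θ = 195/(k−1).
Need P(X < 302) = 0.9 with θ tied to k this way. Start at k = 2, θ = 195: P(X<302) ≈ 0.458.
Too low — raise k to concentrate. Iterating converges to k ≈ 10.8.
Then θ = 195/(10.8−1) ≈ 20.

k ≈ 10.8, θ ≈ 20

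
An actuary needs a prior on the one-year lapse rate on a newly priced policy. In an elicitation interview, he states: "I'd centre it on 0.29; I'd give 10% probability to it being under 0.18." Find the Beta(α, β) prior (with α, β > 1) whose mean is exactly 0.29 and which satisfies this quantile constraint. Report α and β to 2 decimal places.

α ≈ 7.41, β ≈ 18.14

With mean 0.29 fixed, write α = 0.29s, β = 0.71s where s = α+β.
Need P(θ < 0.18) = 0.1 under Beta(0.29s, 0.71s). Normal approximation: (q−m)/√(m(1−m)/s) ≈ z_{0.1} = -1.28, so s ≈ 0.29·0.71·(-1.28)²/(0.18−0.29)² = 27.9.
At s = 27.9: P(θ<0.18) ≈ 0.089. Adjusting to match 0.1 gives s ≈ 25.55.
So α = 0.29·25.55 ≈ 7.41, β = 0.71·25.55 ≈ 18.14.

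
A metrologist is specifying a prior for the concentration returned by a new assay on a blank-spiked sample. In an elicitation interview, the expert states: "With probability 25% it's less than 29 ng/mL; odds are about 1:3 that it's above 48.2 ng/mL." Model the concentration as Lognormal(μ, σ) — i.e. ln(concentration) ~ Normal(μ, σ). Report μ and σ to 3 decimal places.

If T ~ Lognormal(μ,σ) then ln T ~ Normal(μ,σ), so the p-quantile of ln T is μ + z_p·σ.
ln(29) = 3.367 and ln(48.2) = 3.875; z_{0.25} = -0.6745, z_{0.75} = 0.6745.
σ = (3.875 − 3.367)/(0.6745 − (-0.6745)) = 0.377.
μ = 3.367 − (-0.6745)·0.377 = 3.621.

μ ≈ 3.621, σ ≈ 0.377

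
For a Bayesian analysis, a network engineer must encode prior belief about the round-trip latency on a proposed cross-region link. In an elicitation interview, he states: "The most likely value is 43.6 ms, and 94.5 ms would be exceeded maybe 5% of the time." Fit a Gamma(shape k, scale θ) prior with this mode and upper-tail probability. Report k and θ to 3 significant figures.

Gamma(k,θ) with k>1 has mode (k−1)θ, so θ = 43.6/(k−1).
Need P(X < 94.5) = 0.95 with θ tied to k this way. Start at k = 2, θ = 43.6: P(X<94.5) ≈ 0.637.
Too low — raise k to concentrate. Iterating converges to k ≈ 5.6.
Then θ = 43.6/(5.6−1) ≈ 9.47.

k ≈ 5.6, θ ≈ 9.47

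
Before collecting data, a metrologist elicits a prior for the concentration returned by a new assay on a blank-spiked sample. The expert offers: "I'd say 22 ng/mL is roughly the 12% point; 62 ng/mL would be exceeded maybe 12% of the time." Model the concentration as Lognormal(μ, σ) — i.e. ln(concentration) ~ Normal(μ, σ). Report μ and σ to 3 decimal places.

If T ~ Lognormal(μ,σ) then ln T ~ Normal(μ,σ), so the p-quantile of ln T is μ + z_p·σ.
ln(22) = 3.091 and ln(62) = 4.127; z_{0.12} = -1.175, z_{0.88} = 1.175.
σ = (4.127 − 3.091)/(1.175 − (-1.175)) = 0.441.
μ = 3.091 − (-1.175)·0.441 = 3.609.

μ ≈ 3.609, σ ≈ 0.441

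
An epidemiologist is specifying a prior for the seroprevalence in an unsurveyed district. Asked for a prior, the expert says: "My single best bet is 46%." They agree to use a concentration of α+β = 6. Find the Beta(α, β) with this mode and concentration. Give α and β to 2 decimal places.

For α,β > 1 the Beta mode is (α−1)/(α+β−2). With α+β = 6, the mode is (α−1)/4.
Set (α−1)/4 = 0.46 → α = 1 + 0.46·4 = 2.84.
β = 6 − α = 3.16.

α = 2.84, β = 3.16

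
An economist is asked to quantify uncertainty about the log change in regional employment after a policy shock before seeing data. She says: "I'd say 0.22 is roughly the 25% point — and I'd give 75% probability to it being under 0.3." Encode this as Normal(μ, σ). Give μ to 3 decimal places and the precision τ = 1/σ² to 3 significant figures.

μ = 0.260, τ = 284

The p-quantile of Normal(μ,σ) is μ + z_p·σ, with z_{0.25} = -0.6745 and z_{0.75} = 0.6745.
Eliminate σ: μ = (z₂·x₁ − z₁·x₂)/(z₂ − z₁) = (0.6745·0.22 − (-0.6745)·0.3)/1.349 = 0.260.
Then σ = (x₂ − x₁)/(z₂ − z₁) = (0.3 − 0.22)/1.349 = 0.059.
Precision τ = 1/σ² = 1/0.0593² = 284.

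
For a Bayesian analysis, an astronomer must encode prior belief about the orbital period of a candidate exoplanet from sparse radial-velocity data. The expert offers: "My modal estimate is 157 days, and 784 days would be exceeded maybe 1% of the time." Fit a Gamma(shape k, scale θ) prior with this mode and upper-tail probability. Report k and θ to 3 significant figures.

Gamma(k,θ) with k>1 has mode (k−1)θ, so θ = 157/(k−1).
Need P(X < 784) = 0.99 with θ tied to k this way. Start at k = 2, θ = 157: P(X<784) ≈ 0.959.
Too low — raise k to concentrate. Iterating converges to k ≈ 2.52.
Then θ = 157/(2.52−1) ≈ 104.

k ≈ 2.52, θ ≈ 104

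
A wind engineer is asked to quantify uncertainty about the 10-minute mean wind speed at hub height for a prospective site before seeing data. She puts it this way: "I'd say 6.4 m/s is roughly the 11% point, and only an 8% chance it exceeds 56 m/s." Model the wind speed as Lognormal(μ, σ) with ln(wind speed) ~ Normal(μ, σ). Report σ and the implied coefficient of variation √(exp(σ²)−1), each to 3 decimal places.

σ ≈ 0.824, CV ≈ 0.986

If T ~ Lognormal(μ,σ) then ln T ~ Normal(μ,σ), so the p-quantile of ln T is μ + z_p·σ.
ln(6.4) = 1.856 and ln(56) = 4.025; z_{0.11} = -1.227, z_{0.92} = 1.405.
σ = (4.025 − 1.856)/(1.405 − (-1.227)) = 0.824.
μ = 1.856 − (-1.227)·0.824 = 2.867.
CV = √(exp(σ²)−1) = √(exp(0.6794)−1) = 0.986.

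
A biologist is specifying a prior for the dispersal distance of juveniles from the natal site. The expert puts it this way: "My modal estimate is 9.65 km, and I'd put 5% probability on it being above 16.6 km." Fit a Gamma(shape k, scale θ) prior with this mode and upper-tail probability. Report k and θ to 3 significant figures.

Gamma(k,θ) with k>1 has mode (k−1)θ, so θ = 9.65/(k−1).
Need P(X < 16.6) = 0.95 with θ tied to k this way. Start at k = 2, θ = 9.65: P(X<16.6) ≈ 0.513.
Too low — raise k to concentrate. Iterating converges to k ≈ 10.5.
Then θ = 9.65/(10.5−1) ≈ 1.02.

k ≈ 10.5, θ ≈ 1.02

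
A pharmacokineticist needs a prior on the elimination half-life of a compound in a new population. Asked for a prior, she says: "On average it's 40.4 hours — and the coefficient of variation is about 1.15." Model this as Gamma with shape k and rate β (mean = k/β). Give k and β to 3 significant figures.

For Gamma(k, rate β): mean = k/β, variance = k/β², so CV = 1/√k.
CV = 1.15, hence k = 1/CV² = 0.756.
Then β = k/mean = 0.756/40.4 = 0.0187.

k ≈ 0.756, β ≈ 0.0187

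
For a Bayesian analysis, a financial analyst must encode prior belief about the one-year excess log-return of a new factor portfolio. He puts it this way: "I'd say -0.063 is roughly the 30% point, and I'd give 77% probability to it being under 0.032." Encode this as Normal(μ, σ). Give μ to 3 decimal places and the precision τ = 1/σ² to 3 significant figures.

The p-quantile of Normal(μ,σ) is μ + z_p·σ, with z_{0.3} = -0.5244 and z_{0.77} = 0.7388.
Eliminate σ: μ = (z₂·x₁ − z₁·x₂)/(z₂ − z₁) = (0.7388·-0.063 − (-0.5244)·0.032)/1.263 = -0.024.
Then σ = (x₂ − x₁)/(z₂ − z₁) = (0.032 − -0.063)/1.263 = 0.075.
Precision τ = 1/σ² = 1/0.0752² = 177.

μ = -0.024, τ = 177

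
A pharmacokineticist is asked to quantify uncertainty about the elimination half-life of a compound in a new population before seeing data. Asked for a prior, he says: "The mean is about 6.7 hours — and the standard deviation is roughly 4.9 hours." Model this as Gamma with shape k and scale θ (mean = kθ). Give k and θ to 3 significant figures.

For Gamma(k, scale θ): mean = kθ, variance = kθ², so CV = 1/√k.
CV = SD/mean = 4.9/6.7 = 0.7313, hence k = 1/CV² = 1.87.
Then θ = mean/k = 6.7/1.87 = 3.58.

k ≈ 1.87, θ ≈ 3.58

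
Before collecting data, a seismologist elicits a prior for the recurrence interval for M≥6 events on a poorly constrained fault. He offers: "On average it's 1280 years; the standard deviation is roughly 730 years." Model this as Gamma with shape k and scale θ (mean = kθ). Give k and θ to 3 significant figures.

For Gamma(k, scale θ): mean = kθ, variance = kθ², so CV = 1/√k.
CV = SD/mean = 730/1280 = 0.5703, hence k = 1/CV² = 3.07.
Then θ = mean/k = 1280/3.07 = 416.

k ≈ 3.07, θ ≈ 416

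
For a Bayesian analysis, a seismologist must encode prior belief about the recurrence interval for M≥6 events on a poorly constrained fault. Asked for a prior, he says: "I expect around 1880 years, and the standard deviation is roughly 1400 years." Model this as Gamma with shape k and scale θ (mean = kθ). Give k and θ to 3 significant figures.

k ≈ 1.8, θ ≈ 1040

For Gamma(k, scale θ): mean = kθ, variance = kθ², so CV = 1/√k.
CV = SD/mean = 1400/1880 = 0.7447, hence k = 1/CV² = 1.8.
Then θ = mean/k = 1880/1.8 = 1040.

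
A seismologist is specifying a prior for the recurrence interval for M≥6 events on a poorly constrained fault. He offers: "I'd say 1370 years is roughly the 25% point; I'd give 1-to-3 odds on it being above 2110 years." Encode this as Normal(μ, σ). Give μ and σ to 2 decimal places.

μ = 1740.00, σ = 548.56

For Normal(μ,σ), the p-quantile is μ + z_p·σ. Here z_{0.25} = -0.6745, z_{0.75} = 0.6745.
So 1370 = μ − 0.6745σ and 2110 = μ + 0.6745σ.
Subtracting: σ = (2110 − 1370)/(0.6745 − (-0.6745)) = 548.56.
Then μ = 1370 − (-0.6745)·548.56 = 1740.00.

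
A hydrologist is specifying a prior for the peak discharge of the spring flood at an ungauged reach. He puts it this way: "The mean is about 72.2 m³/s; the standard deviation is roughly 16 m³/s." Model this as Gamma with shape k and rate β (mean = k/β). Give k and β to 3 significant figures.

For Gamma(k, rate β): mean = k/β, variance = k/β², so CV = 1/√k.
CV = SD/mean = 16/72.2 = 0.2216, hence k = 1/CV² = 20.4.
Then β = k/mean = 20.4/72.2 = 0.282.

k ≈ 20.4, β ≈ 0.282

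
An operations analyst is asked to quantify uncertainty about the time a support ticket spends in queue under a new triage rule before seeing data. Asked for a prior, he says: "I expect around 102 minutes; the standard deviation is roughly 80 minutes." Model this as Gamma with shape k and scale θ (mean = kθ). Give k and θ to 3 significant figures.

For Gamma(k, scale θ): mean = kθ, variance = kθ², so CV = 1/√k.
CV = SD/mean = 80/102 = 0.7843, hence k = 1/CV² = 1.63.
Then θ = mean/k = 102/1.63 = 62.7.

k ≈ 1.63, θ ≈ 62.7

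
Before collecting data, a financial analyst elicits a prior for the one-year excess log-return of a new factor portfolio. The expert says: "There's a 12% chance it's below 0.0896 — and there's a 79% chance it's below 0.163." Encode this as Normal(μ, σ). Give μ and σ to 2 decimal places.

μ = 0.13, σ = 0.04

The p-quantile of Normal(μ,σ) is μ + z_p·σ, with z_{0.12} = -1.175 and z_{0.79} = 0.8064.
Eliminate σ: μ = (z₂·x₁ − z₁·x₂)/(z₂ − z₁) = (0.8064·0.0896 − (-1.175)·0.163)/1.981 = 0.13.
Then σ = (x₂ − x₁)/(z₂ − z₁) = (0.163 − 0.0896)/1.981 = 0.04.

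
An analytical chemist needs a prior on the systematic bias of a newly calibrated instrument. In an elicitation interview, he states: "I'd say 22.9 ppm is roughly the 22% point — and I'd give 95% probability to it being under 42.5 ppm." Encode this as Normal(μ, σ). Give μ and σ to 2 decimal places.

μ = 29.16, σ = 8.11

For Normal(μ,σ), the p-quantile is μ + z_p·σ. Here z_{0.22} = -0.7722, z_{0.95} = 1.645.
So 22.9 = μ − 0.7722σ and 42.5 = μ + 1.645σ.
Subtracting: σ = (42.5 − 22.9)/(1.645 − (-0.7722)) = 8.11.
Then μ = 22.9 − (-0.7722)·8.11 = 29.16.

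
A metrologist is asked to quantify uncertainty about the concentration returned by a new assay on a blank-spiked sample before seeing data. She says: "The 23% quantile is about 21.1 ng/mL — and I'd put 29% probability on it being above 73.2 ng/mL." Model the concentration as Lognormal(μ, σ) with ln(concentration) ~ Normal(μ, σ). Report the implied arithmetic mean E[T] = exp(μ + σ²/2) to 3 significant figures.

If T ~ Lognormal(μ,σ) then ln T ~ Normal(μ,σ), so the p-quantile of ln T is μ + z_p·σ.
ln(21.1) = 3.049 and ln(73.2) = 4.293; z_{0.23} = -0.7388, z_{0.71} = 0.5534.
σ = (4.293 − 3.049)/(0.5534 − (-0.7388)) = 0.963.
μ = 3.049 − (-0.7388)·0.963 = 3.760.
E[T] = exp(μ + σ²/2) = exp(3.760 + 0.4633) = 68.3 ng/mL.

E[T] ≈ 68.3 ng/mL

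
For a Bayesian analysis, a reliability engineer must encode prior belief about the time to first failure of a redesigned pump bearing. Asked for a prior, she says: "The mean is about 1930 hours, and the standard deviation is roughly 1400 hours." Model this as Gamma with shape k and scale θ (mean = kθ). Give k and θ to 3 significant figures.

For Gamma(k, scale θ): mean = kθ, variance = kθ², so CV = 1/√k.
CV = SD/mean = 1400/1930 = 0.7254, hence k = 1/CV² = 1.9.
Then θ = mean/k = 1930/1.9 = 1020.

k ≈ 1.9, θ ≈ 1020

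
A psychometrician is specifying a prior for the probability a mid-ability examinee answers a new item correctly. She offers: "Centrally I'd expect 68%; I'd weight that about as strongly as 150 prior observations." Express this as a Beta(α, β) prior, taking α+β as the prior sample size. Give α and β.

Under the effective-sample-size interpretation, Beta(α, β) has prior mean α/(α+β) and prior sample size α+β.
So α+β = 150 and α/(α+β) = 0.68, giving α = 0.68·150 = 102 and β = 150 − 102 = 48.

α = 102, β = 48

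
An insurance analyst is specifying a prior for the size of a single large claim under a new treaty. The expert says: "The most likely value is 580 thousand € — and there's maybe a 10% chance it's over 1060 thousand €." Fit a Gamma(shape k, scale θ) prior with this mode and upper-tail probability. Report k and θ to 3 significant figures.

Gamma(k,θ) with k>1 has mode (k−1)θ, so θ = 580/(k−1).
Need P(X < 1060) = 0.9 with θ tied to k this way. Start at k = 2, θ = 580: P(X<1060) ≈ 0.545.
Too low — raise k to concentrate. Iterating converges to k ≈ 6.24.
Then θ = 580/(6.24−1) ≈ 111.

k ≈ 6.24, θ ≈ 111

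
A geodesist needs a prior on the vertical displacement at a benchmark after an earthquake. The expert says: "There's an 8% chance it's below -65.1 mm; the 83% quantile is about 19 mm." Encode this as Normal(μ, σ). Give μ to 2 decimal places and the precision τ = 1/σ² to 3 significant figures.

μ = -15.01, τ = 0.000787

The p-quantile of Normal(μ,σ) is μ + z_p·σ, with z_{0.08} = -1.405 and z_{0.83} = 0.9542.
Eliminate σ: μ = (z₂·x₁ − z₁·x₂)/(z₂ − z₁) = (0.9542·-65.1 − (-1.405)·19)/2.359 = -15.01.
Then σ = (x₂ − x₁)/(z₂ − z₁) = (19 − -65.1)/2.359 = 35.65.
Precision τ = 1/σ² = 1/35.65² = 0.000787.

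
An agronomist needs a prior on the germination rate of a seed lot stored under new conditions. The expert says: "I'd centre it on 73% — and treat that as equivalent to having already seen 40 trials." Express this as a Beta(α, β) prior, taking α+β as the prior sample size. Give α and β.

α = 29.2, β = 10.8

Under the effective-sample-size interpretation, Beta(α, β) has prior mean α/(α+β) and prior sample size α+β.
So α+β = 40 and α/(α+β) = 0.73, giving α = 0.73·40 = 29.2 and β = 40 − 29.2 = 10.8.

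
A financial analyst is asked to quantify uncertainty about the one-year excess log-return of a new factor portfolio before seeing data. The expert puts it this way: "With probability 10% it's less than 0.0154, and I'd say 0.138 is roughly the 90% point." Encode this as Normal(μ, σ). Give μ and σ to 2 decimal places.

μ = 0.08, σ = 0.05

For Normal(μ,σ), the p-quantile is μ + z_p·σ. Here z_{0.1} = -1.282, z_{0.9} = 1.282.
So 0.0154 = μ − 1.282σ and 0.138 = μ + 1.282σ.
Subtracting: σ = (0.138 − 0.0154)/(1.282 − (-1.282)) = 0.05.
Then μ = 0.0154 − (-1.282)·0.05 = 0.08.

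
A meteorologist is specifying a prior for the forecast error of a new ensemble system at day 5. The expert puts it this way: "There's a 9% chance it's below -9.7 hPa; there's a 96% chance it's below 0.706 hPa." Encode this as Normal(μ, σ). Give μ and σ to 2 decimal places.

μ = -5.19, σ = 3.37

For Normal(μ,σ), the p-quantile is μ + z_p·σ. Here z_{0.09} = -1.341, z_{0.96} = 1.751.
So -9.7 = μ − 1.341σ and 0.706 = μ + 1.751σ.
Subtracting: σ = (0.706 − -9.7)/(1.751 − (-1.341)) = 3.37.
Then μ = -9.7 − (-1.341)·3.37 = -5.19.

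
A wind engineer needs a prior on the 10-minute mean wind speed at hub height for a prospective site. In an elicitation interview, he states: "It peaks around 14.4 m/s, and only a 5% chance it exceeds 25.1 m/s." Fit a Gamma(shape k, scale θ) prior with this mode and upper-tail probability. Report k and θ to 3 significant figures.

Gamma(k,θ) with k>1 has mode (k−1)θ, so θ = 14.4/(k−1).
Need P(X < 25.1) = 0.95 with θ tied to k this way. Start at k = 2, θ = 14.4: P(X<25.1) ≈ 0.520.
Too low — raise k to concentrate. Iterating converges to k ≈ 10.
Then θ = 14.4/(10−1) ≈ 1.59.

k ≈ 10, θ ≈ 1.59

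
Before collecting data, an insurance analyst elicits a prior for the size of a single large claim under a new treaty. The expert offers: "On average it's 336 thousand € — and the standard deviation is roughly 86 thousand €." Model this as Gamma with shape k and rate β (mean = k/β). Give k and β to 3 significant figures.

k ≈ 15.3, β ≈ 0.0454

For Gamma(k, rate β): mean = k/β, variance = k/β², so CV = 1/√k.
CV = SD/mean = 86/336 = 0.256, hence k = 1/CV² = 15.3.
Then β = k/mean = 15.3/336 = 0.0454.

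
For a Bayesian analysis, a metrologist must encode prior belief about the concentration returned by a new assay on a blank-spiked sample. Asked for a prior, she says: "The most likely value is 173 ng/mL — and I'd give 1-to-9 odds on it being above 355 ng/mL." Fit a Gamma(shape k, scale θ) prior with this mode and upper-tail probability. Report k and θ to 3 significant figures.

Gamma(k,θ) with k>1 has mode (k−1)θ, so θ = 173/(k−1).
Need P(X < 355) = 0.9 with θ tied to k this way. Start at k = 2, θ = 173: P(X<355) ≈ 0.608.
Too low — raise k to concentrate. Iterating converges to k ≈ 4.71.
Then θ = 173/(4.71−1) ≈ 46.6.

k ≈ 4.71, θ ≈ 46.6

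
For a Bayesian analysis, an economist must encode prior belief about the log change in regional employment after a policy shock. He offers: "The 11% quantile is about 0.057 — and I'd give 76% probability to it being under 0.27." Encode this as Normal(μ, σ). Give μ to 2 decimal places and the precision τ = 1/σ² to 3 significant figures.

The p-quantile of Normal(μ,σ) is μ + z_p·σ, with z_{0.11} = -1.227 and z_{0.76} = 0.7063.
Eliminate σ: μ = (z₂·x₁ − z₁·x₂)/(z₂ − z₁) = (0.7063·0.057 − (-1.227)·0.27)/1.933 = 0.19.
Then σ = (x₂ − x₁)/(z₂ − z₁) = (0.27 − 0.057)/1.933 = 0.11.
Precision τ = 1/σ² = 1/0.1102² = 82.3.

μ = 0.19, τ = 82.3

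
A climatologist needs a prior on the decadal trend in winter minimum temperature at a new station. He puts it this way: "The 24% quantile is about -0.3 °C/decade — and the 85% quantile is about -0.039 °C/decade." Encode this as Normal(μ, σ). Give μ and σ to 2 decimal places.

For Normal(μ,σ), the p-quantile is μ + z_p·σ. Here z_{0.24} = -0.7063, z_{0.85} = 1.036.
So -0.3 = μ − 0.7063σ and -0.039 = μ + 1.036σ.
Subtracting: σ = (-0.039 − -0.3)/(1.036 − (-0.7063)) = 0.15.
Then μ = -0.3 − (-0.7063)·0.15 = -0.19.

μ = -0.19, σ = 0.15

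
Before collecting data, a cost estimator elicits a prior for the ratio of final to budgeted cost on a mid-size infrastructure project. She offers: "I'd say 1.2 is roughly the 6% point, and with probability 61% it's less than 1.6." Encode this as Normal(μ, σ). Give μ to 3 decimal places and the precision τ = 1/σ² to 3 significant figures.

μ = 1.539, τ = 21

For Normal(μ,σ), the p-quantile is μ + z_p·σ. Here z_{0.06} = -1.555, z_{0.61} = 0.2793.
So 1.2 = μ − 1.555σ and 1.6 = μ + 0.2793σ.
Subtracting: σ = (1.6 − 1.2)/(0.2793 − (-1.555)) = 0.218.
Then μ = 1.2 − (-1.555)·0.218 = 1.539.
Precision τ = 1/σ² = 1/0.2181² = 21.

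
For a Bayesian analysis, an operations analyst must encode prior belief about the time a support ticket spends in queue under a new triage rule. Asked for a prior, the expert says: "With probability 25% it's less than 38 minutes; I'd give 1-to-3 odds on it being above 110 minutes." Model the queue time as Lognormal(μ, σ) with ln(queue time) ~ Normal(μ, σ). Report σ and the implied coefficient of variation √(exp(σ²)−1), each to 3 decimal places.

σ ≈ 0.788, CV ≈ 0.928

If T ~ Lognormal(μ,σ) then ln T ~ Normal(μ,σ), so the p-quantile of ln T is μ + z_p·σ.
ln(38) = 3.638 and ln(110) = 4.7; z_{0.25} = -0.6745, z_{0.75} = 0.6745.
σ = (4.7 − 3.638)/(0.6745 − (-0.6745)) = 0.788.
μ = 3.638 − (-0.6745)·0.788 = 4.169.
CV = √(exp(σ²)−1) = √(exp(0.6208)−1) = 0.928.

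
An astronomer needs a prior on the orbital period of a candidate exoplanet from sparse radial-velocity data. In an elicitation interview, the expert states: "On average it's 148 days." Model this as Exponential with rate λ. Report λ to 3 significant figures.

Exponential mean = 1/λ, so λ = 1/148.0 = 0.00676.

λ ≈ 0.00676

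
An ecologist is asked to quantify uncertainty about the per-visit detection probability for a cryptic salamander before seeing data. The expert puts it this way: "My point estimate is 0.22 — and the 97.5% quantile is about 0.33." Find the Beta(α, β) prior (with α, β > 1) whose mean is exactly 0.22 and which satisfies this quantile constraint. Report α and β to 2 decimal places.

With mean 0.22 fixed, write α = 0.22s, β = 0.78s where s = α+β.
Need P(θ < 0.33) = 0.975 under Beta(0.22s, 0.78s). Normal approximation: (q−m)/√(m(1−m)/s) ≈ z_{0.975} = 1.96, so s ≈ 0.22·0.78·(1.96)²/(0.33−0.22)² = 54.5.
At s = 54.5: P(θ<0.33) ≈ 0.967. Adjusting to match 0.975 gives s ≈ 62.23.
So α = 0.22·62.23 ≈ 13.69, β = 0.78·62.23 ≈ 48.54.

α ≈ 13.69, β ≈ 48.54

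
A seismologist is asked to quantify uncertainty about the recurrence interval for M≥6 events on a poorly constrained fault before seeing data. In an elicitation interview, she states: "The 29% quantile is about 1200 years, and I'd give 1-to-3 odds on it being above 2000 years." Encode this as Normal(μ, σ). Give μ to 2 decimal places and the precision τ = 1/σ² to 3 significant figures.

For Normal(μ,σ), the p-quantile is μ + z_p·σ. Here z_{0.29} = -0.5534, z_{0.75} = 0.6745.
So 1200 = μ − 0.5534σ and 2000 = μ + 0.6745σ.
Subtracting: σ = (2000 − 1200)/(0.6745 − (-0.5534)) = 651.53.
Then μ = 1200 − (-0.5534)·651.53 = 1560.55.
Precision τ = 1/σ² = 1/651.5² = 2.36e-06.

μ = 1560.55, τ = 2.36e-06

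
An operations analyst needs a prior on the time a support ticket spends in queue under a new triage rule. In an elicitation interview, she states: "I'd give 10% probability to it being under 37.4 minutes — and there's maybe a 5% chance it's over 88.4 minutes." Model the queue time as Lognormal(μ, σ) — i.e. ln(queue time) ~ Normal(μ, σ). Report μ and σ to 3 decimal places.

μ ≈ 3.998, σ ≈ 0.294

If T ~ Lognormal(μ,σ) then ln T ~ Normal(μ,σ), so the p-quantile of ln T is μ + z_p·σ.
ln(37.4) = 3.622 and ln(88.4) = 4.482; z_{0.1} = -1.282, z_{0.95} = 1.645.
σ = (4.482 − 3.622)/(1.645 − (-1.282)) = 0.294.
μ = 3.622 − (-1.282)·0.294 = 3.998.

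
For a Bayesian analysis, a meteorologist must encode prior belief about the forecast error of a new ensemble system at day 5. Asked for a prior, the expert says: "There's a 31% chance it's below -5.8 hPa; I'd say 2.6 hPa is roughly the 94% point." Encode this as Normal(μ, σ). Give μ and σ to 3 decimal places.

For Normal(μ,σ), the p-quantile is μ + z_p·σ. Here z_{0.31} = -0.4959, z_{0.94} = 1.555.
So -5.8 = μ − 0.4959σ and 2.6 = μ + 1.555σ.
Subtracting: σ = (2.6 − -5.8)/(1.555 − (-0.4959)) = 4.096.
Then μ = -5.8 − (-0.4959)·4.096 = -3.769.

μ = -3.769, σ = 4.096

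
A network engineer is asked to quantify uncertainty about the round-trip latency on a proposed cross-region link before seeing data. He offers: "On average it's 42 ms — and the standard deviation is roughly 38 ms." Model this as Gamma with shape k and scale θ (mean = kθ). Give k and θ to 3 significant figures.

k ≈ 1.22, θ ≈ 34.4

For Gamma(k, scale θ): mean = kθ, variance = kθ², so CV = 1/√k.
CV = SD/mean = 38/42 = 0.9048, hence k = 1/CV² = 1.22.
Then θ = mean/k = 42/1.22 = 34.4.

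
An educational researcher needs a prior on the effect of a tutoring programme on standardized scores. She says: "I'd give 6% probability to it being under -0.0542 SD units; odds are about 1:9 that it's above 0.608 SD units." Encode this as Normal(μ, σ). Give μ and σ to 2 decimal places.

μ = 0.31, σ = 0.23

The p-quantile of Normal(μ,σ) is μ + z_p·σ, with z_{0.06} = -1.555 and z_{0.9} = 1.282.
Eliminate σ: μ = (z₂·x₁ − z₁·x₂)/(z₂ − z₁) = (1.282·-0.0542 − (-1.555)·0.608)/2.836 = 0.31.
Then σ = (x₂ − x₁)/(z₂ − z₁) = (0.608 − -0.0542)/2.836 = 0.23.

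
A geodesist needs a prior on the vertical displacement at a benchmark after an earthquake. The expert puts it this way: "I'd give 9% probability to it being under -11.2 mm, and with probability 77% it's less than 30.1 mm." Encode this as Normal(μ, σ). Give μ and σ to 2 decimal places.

μ = 15.43, σ = 19.86

The p-quantile of Normal(μ,σ) is μ + z_p·σ, with z_{0.09} = -1.341 and z_{0.77} = 0.7388.
Eliminate σ: μ = (z₂·x₁ − z₁·x₂)/(z₂ − z₁) = (0.7388·-11.2 − (-1.341)·30.1)/2.08 = 15.43.
Then σ = (x₂ − x₁)/(z₂ − z₁) = (30.1 − -11.2)/2.08 = 19.86.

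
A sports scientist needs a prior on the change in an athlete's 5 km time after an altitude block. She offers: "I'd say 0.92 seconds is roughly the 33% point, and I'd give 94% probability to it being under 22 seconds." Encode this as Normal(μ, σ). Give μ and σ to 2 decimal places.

The p-quantile of Normal(μ,σ) is μ + z_p·σ, with z_{0.33} = -0.4399 and z_{0.94} = 1.555.
Eliminate σ: μ = (z₂·x₁ − z₁·x₂)/(z₂ − z₁) = (1.555·0.92 − (-0.4399)·22)/1.995 = 5.57.
Then σ = (x₂ − x₁)/(z₂ − z₁) = (22 − 0.92)/1.995 = 10.57.

μ = 5.57, σ = 10.57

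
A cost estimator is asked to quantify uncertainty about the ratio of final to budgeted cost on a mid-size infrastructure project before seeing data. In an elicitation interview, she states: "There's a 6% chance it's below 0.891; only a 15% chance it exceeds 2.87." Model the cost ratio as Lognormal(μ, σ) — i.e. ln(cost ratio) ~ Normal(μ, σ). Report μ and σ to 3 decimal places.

If T ~ Lognormal(μ,σ) then ln T ~ Normal(μ,σ), so the p-quantile of ln T is μ + z_p·σ.
ln(0.891) = -0.1154 and ln(2.87) = 1.054; z_{0.06} = -1.555, z_{0.85} = 1.036.
σ = (1.054 − -0.1154)/(1.036 − (-1.555)) = 0.451.
μ = -0.1154 − (-1.555)·0.451 = 0.586.

μ ≈ 0.586, σ ≈ 0.451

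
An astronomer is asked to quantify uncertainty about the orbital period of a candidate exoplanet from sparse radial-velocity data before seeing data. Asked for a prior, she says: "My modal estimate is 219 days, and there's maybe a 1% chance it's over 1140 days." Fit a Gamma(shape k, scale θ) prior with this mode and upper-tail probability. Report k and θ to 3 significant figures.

k ≈ 2.42, θ ≈ 154

Gamma(k,θ) with k>1 has mode (k−1)θ, so θ = 219/(k−1).
Need P(X < 1140) = 0.99 with θ tied to k this way. Start at k = 2, θ = 219: P(X<1140) ≈ 0.966.
Too low — raise k to concentrate. Iterating converges to k ≈ 2.42.
Then θ = 219/(2.42−1) ≈ 154.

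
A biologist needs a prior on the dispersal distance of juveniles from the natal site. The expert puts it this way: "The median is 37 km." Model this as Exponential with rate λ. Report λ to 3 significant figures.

Exponential median = ln 2 / λ, so λ = ln 2 / 37.0 = 0.0187.

λ ≈ 0.0187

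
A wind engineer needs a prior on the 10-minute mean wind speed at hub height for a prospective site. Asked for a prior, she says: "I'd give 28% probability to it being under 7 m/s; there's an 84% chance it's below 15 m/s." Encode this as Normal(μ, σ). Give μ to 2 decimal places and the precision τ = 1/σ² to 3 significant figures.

For Normal(μ,σ), the p-quantile is μ + z_p·σ. Here z_{0.28} = -0.5828, z_{0.84} = 0.9945.
So 7 = μ − 0.5828σ and 15 = μ + 0.9945σ.
Subtracting: σ = (15 − 7)/(0.9945 − (-0.5828)) = 5.07.
Then μ = 7 − (-0.5828)·5.07 = 9.96.
Precision τ = 1/σ² = 1/5.072² = 0.0389.

μ = 9.96, τ = 0.0389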